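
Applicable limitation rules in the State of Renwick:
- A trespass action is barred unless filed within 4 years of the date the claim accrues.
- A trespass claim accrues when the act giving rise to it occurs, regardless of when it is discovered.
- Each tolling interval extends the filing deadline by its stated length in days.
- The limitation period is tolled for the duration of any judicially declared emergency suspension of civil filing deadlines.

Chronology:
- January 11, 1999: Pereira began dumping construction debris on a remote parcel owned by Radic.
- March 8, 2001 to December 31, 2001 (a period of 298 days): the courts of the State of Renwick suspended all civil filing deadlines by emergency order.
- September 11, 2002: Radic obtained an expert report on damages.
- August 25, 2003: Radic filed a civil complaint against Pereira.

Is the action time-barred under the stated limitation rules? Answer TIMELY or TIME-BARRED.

The claim accrued on January 11, 1999, the date of the act.
Adding the 4 years base period to January 11, 1999 gives a deadline of January 11, 2003, before any tolling.
Because the emergency suspension of filing deadlines ran from March 8, 2001 to December 31, 2001, the deadline is extended by 298 days to November 5, 2003.
Nothing else in the chronology tolls or restarts the period.
Filing on August 25, 2003 beat the November 5, 2003 deadline — the action is timely.

TIMELY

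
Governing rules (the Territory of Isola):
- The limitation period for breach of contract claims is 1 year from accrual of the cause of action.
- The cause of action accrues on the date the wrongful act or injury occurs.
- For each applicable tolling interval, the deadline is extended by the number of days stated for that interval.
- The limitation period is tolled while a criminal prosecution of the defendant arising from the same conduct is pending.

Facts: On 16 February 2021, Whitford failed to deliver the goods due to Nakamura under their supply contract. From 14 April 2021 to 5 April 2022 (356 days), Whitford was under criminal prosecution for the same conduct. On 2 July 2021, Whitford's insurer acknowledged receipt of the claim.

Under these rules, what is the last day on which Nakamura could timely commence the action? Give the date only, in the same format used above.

The claim accrued on 16 February 2021, when the wrongful act occurred.
Adding the 1 year base period to 16 February 2021 gives a deadline of 16 February 2022, before any tolling.
The period was tolled for 356 days by the pending criminal prosecution (14 April 2021 to 5 April 2022), pushing the deadline to 7 February 2023.
None of the other events listed affects the running of the period under the stated rules.

7 February 2023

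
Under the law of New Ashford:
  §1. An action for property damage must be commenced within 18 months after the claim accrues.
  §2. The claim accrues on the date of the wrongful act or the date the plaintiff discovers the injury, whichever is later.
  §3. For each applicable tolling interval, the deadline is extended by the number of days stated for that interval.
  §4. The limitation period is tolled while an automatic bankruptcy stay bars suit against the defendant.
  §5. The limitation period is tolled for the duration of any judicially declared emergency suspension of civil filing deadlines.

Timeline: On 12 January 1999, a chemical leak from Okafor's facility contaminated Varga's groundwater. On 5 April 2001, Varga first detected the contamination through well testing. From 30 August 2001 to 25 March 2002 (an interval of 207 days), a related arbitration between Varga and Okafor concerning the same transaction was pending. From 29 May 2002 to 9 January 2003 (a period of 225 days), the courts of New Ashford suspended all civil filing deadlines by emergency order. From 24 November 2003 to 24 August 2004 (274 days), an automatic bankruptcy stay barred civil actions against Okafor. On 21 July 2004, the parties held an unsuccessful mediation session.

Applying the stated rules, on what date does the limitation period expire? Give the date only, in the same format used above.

Taking the later of the act (12 January 1999) and discovery (5 April 2001), the claim accrued on 5 April 2001.
The untolled deadline — 18 months after 5 April 2001 — is 5 October 2002.
The period was tolled for 225 days by the emergency suspension of filing deadlines (29 May 2002 to 9 January 2003), pushing the deadline to 18 May 2003.
The automatic bankruptcy stay starting 24 November 2003 came too late — the period had run on 18 May 2003 — and so does not extend the deadline.
No stated provision tolls the period for a pending arbitration, so the interval from 30 August 2001 to 25 March 2002 has no effect on the deadline.
None of the other events listed affects the running of the period under the stated rules.

18 May 2003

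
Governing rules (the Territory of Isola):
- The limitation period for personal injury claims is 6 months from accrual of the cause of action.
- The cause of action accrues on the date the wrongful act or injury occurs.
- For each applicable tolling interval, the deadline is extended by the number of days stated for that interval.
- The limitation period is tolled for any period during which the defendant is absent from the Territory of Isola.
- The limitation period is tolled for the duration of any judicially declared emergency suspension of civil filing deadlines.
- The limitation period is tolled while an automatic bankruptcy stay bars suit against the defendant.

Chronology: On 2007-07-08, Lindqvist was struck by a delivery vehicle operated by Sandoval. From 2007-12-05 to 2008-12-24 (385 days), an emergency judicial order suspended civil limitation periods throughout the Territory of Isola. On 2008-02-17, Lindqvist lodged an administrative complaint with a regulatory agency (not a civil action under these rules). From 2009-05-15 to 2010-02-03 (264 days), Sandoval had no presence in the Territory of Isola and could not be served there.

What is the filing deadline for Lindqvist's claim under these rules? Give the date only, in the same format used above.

2009-01-27

The cause of action accrued on 2007-07-08, the date of the act.
Adding the 6 months base period to 2007-07-08 gives a deadline of 2008-01-08, before any tolling.
The period was tolled for 385 days by the emergency suspension of filing deadlines (2007-12-05 to 2008-12-24), pushing the deadline to 2009-01-27.
The defendant's absence from the jurisdiction from 2009-05-15 to 2010-02-03 began after the period had already run on 2009-01-27, so it has no tolling effect.
None of the other events listed affects the running of the period under the stated rules.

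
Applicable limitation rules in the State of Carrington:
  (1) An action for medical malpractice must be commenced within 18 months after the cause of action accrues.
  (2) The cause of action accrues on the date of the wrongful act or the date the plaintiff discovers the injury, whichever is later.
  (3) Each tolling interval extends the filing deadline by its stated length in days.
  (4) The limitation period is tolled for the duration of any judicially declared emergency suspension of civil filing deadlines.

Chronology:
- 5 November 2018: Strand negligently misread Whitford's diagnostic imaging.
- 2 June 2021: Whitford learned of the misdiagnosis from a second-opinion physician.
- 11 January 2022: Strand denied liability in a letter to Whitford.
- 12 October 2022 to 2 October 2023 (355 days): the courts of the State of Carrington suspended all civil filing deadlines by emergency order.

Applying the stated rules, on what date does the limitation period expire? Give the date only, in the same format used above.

The claim accrued on 2 June 2021 — the later of the 5 November 2018 act and the 2 June 2021 discovery.
Adding the 18 months base period to 2 June 2021 gives a deadline of 2 December 2022, before any tolling.
The emergency suspension of filing deadlines from 12 October 2022 to 2 October 2023 tolled the period for 355 days, extending the deadline to 22 November 2023.
None of the other events listed affects the running of the period under the stated rules.

22 November 2023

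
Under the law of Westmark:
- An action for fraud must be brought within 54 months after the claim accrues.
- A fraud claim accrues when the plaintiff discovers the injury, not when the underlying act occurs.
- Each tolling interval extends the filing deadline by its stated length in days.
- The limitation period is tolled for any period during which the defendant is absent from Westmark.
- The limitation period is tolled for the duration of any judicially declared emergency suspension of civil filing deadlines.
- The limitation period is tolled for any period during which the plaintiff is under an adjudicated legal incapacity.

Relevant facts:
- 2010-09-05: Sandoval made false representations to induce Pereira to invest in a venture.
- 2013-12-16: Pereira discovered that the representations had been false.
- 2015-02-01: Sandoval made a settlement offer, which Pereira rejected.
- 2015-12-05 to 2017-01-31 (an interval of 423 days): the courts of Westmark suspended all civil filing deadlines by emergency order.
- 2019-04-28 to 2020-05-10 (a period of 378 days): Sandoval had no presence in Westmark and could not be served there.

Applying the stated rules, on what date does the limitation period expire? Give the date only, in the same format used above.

2020-08-25

The claim did not accrue until Pereira discovered the injury on 2013-12-16; the 2010-09-05 act date does not start the clock under the stated rule.
Adding the 54 months base period to 2013-12-16 gives a deadline of 2018-06-16, before any tolling.
Because the emergency suspension of filing deadlines ran from 2015-12-05 to 2017-01-31, the deadline is extended by 423 days to 2019-08-13.
Because the defendant's absence from the jurisdiction ran from 2019-04-28 to 2020-05-10, the deadline is extended by 378 days to 2020-08-25.
Nothing else in the chronology tolls or restarts the period.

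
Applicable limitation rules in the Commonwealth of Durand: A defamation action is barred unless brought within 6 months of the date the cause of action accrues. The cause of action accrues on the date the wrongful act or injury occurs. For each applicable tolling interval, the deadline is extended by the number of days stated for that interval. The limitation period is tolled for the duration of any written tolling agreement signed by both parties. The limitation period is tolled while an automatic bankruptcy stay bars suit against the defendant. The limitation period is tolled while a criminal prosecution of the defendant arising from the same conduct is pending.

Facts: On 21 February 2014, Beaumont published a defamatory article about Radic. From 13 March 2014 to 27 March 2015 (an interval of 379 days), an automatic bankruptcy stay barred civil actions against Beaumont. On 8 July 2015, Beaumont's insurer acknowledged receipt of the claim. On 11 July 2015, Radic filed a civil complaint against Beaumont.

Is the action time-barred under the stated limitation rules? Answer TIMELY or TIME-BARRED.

TIMELY

The cause of action accrued on 21 February 2014, the date of the act.
The untolled deadline — 6 months after 21 February 2014 — is 21 August 2014.
The period was tolled for 379 days by the automatic bankruptcy stay (13 March 2014 to 27 March 2015), pushing the deadline to 4 September 2015.
Nothing else in the chronology tolls or restarts the period.
Filing on 11 July 2015 beat the 4 September 2015 deadline — the action is timely.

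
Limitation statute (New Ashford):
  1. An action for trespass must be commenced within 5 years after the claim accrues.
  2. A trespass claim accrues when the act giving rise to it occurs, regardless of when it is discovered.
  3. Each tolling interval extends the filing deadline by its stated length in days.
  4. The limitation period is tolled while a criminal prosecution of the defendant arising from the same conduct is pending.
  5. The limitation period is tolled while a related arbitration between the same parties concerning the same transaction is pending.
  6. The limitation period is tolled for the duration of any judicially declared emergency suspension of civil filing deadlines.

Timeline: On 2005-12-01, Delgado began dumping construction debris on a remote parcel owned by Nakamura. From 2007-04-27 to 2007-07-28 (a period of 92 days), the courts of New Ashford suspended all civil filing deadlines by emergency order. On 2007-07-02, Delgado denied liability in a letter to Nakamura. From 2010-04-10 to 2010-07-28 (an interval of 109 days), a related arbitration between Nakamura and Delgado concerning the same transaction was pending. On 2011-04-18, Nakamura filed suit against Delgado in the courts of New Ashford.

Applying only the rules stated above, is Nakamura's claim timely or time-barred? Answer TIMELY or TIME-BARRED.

The claim accrued on 2005-12-01, when the wrongful act occurred.
The untolled deadline — 5 years after 2005-12-01 — is 2010-12-01.
The period was tolled for 92 days by the emergency suspension of filing deadlines (2007-04-27 to 2007-07-28), pushing the deadline to 2011-03-03.
The period was tolled for 109 days by the pending related arbitration (2010-04-10 to 2010-07-28), pushing the deadline to 2011-06-20.
The other events in the timeline have no effect on the limitation period under the stated rules.
Filing on 2011-04-18 beat the 2011-06-20 deadline — the action is timely.

TIMELY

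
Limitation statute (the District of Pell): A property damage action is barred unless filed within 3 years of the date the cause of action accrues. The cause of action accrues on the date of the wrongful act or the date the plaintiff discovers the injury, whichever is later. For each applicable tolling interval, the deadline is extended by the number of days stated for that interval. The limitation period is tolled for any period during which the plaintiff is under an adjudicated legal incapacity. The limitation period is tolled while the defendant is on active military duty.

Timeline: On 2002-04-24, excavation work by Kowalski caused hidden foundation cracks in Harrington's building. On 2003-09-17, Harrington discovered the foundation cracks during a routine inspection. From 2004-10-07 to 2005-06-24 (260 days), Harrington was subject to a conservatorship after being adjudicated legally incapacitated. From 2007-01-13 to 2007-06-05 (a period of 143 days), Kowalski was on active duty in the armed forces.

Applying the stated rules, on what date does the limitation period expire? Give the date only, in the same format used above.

Taking the later of the act (2002-04-24) and discovery (2003-09-17), the claim accrued on 2003-09-17.
3 years from 2003-09-17 is 2006-09-17.
The period was tolled for 260 days by the plaintiff's legal incapacity (2004-10-07 to 2005-06-24), pushing the deadline to 2007-06-04.
The defendant's active military service from 2007-01-13 to 2007-06-05 tolled the period for 143 days, extending the deadline to 2007-10-25.

2007-10-25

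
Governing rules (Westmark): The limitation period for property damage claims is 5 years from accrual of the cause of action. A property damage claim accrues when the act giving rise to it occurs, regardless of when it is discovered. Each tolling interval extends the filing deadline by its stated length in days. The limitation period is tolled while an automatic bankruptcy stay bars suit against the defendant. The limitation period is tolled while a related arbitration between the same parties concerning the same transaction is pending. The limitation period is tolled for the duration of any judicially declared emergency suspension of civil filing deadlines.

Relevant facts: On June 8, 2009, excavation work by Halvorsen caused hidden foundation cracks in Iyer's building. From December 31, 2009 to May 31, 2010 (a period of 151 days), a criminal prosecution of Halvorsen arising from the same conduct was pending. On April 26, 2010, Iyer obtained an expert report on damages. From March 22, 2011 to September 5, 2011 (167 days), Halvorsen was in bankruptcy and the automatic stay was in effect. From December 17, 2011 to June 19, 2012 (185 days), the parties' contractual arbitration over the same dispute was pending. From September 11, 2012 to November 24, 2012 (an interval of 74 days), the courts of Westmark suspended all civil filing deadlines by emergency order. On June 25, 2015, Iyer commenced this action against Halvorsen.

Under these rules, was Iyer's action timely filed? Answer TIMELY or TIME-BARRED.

The claim accrued on June 8, 2009, when the wrongful act occurred.
5 years from June 8, 2009 is June 8, 2014.
The automatic bankruptcy stay from March 22, 2011 to September 5, 2011 tolled the period for 167 days, extending the deadline to November 22, 2014.
The pending related arbitration from December 17, 2011 to June 19, 2012 tolled the period for 185 days, extending the deadline to May 26, 2015.
The emergency suspension of filing deadlines from September 11, 2012 to November 24, 2012 tolled the period for 74 days, extending the deadline to August 8, 2015.
Although a criminal prosecution ran from December 31, 2009 to May 31, 2010, the stated rules do not make that a tolling event, so it is disregarded.
Nothing else in the chronology tolls or restarts the period.
The June 25, 2015 filing precedes the August 8, 2015 deadline; the claim is timely.

TIMELY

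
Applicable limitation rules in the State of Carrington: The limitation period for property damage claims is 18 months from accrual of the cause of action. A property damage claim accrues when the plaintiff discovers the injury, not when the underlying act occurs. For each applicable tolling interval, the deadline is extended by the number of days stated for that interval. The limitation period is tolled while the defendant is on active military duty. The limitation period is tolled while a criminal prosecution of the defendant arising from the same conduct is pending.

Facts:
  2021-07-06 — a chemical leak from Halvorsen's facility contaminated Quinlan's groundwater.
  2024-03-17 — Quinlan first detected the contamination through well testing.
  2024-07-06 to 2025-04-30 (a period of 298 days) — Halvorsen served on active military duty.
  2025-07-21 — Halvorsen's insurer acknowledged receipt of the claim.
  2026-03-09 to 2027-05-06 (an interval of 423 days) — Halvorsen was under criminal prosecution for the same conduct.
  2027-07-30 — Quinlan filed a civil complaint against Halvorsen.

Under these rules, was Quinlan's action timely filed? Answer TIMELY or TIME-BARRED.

TIMELY

Under the discovery rule, the claim accrued on 2024-03-17, when Quinlan discovered the injury — not on the 2021-07-06 date of the underlying act.
Adding the 18 months base period to 2024-03-17 gives a deadline of 2025-09-17, before any tolling.
The period was tolled for 298 days by the defendant's active military service (2024-07-06 to 2025-04-30), pushing the deadline to 2026-07-12.
The pending criminal prosecution from 2026-03-09 to 2027-05-06 tolled the period for 423 days, extending the deadline to 2027-09-08.
None of the other events listed affects the running of the period under the stated rules.
Quinlan filed on 2027-07-30, before the 2027-09-08 deadline, so the action is timely.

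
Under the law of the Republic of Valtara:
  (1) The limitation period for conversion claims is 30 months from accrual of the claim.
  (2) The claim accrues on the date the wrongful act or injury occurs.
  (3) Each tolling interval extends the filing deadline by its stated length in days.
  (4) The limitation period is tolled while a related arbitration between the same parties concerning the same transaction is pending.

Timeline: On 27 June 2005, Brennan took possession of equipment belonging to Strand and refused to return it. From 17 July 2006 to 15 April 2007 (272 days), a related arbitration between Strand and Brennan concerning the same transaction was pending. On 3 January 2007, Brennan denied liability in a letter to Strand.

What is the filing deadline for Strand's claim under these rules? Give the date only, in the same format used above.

The claim accrued on 27 June 2005, when the wrongful act occurred.
Adding the 30 months base period to 27 June 2005 gives a deadline of 27 December 2007, before any tolling.
The period was tolled for 272 days by the pending related arbitration (17 July 2006 to 15 April 2007), pushing the deadline to 24 September 2008.
None of the other events listed affects the running of the period under the stated rules.

24 September 2008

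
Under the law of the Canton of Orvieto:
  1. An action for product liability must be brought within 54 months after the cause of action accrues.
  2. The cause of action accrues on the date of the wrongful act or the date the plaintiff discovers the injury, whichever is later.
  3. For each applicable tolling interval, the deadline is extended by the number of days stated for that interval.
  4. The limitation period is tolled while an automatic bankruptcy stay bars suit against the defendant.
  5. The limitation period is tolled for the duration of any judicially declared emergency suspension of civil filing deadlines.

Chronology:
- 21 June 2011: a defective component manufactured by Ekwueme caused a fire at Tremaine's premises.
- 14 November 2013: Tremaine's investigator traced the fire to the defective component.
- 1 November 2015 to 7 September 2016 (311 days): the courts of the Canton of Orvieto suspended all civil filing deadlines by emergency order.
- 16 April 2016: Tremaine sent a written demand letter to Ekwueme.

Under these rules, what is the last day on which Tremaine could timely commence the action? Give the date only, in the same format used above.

The claim accrued on 14 November 2013 — the later of the 21 June 2011 act and the 14 November 2013 discovery.
Adding the 54 months base period to 14 November 2013 gives a deadline of 14 May 2018, before any tolling.
The emergency suspension of filing deadlines from 1 November 2015 to 7 September 2016 tolled the period for 311 days, extending the deadline to 21 March 2019.
The other events in the timeline have no effect on the limitation period under the stated rules.

21 March 2019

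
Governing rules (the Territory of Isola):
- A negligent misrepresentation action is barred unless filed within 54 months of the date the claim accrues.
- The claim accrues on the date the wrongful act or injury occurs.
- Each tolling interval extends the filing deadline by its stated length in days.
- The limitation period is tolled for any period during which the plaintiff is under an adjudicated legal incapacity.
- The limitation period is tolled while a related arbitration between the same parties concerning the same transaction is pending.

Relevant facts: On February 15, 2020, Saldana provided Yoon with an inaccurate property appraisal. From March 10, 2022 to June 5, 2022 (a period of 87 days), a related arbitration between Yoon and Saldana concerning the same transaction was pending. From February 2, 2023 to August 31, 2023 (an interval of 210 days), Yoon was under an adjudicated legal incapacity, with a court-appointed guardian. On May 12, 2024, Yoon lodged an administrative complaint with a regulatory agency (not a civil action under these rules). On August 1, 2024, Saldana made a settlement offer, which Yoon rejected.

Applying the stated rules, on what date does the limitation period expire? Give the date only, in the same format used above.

The claim accrued on February 15, 2020, the date of the act.
54 months from February 15, 2020 is August 15, 2024.
The pending related arbitration from March 10, 2022 to June 5, 2022 tolled the period for 87 days, extending the deadline to November 10, 2024.
The period was tolled for 210 days by the plaintiff's legal incapacity (February 2, 2023 to August 31, 2023), pushing the deadline to June 8, 2025.
Nothing else in the chronology tolls or restarts the period.

June 8, 2025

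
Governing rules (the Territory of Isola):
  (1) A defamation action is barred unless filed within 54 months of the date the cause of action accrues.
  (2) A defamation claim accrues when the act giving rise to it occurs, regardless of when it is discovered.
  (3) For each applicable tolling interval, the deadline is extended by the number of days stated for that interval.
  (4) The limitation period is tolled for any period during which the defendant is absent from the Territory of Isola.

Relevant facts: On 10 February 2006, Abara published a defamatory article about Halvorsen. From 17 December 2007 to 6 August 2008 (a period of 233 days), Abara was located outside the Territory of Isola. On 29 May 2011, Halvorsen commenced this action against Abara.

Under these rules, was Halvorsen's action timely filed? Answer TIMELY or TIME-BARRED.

The claim accrued on 10 February 2006, when the wrongful act occurred.
54 months from 10 February 2006 is 10 August 2010.
The defendant's absence from the jurisdiction from 17 December 2007 to 6 August 2008 tolled the period for 233 days, extending the deadline to 31 March 2011.
The 29 May 2011 filing falls after the 31 March 2011 deadline; the claim is time-barred.

TIME-BARRED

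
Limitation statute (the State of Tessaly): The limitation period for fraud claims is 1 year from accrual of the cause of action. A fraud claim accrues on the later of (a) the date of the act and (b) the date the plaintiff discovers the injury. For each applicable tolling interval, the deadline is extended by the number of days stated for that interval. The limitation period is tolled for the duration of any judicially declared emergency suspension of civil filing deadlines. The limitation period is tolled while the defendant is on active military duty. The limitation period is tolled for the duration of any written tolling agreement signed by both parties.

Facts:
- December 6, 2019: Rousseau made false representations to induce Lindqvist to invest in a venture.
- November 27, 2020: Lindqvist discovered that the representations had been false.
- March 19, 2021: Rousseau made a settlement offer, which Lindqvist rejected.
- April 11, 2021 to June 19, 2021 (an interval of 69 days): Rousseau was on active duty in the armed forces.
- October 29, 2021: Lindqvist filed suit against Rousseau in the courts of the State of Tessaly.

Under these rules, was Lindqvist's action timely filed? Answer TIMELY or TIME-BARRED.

Because discovery on November 27, 2020 post-dates the December 6, 2019 act, accrual under the later-of rule falls on November 27, 2020.
The untolled deadline — 1 year after November 27, 2020 — is November 27, 2021.
Because the defendant's active military service ran from April 11, 2021 to June 19, 2021, the deadline is extended by 69 days to February 4, 2022.
Nothing else in the chronology tolls or restarts the period.
The October 29, 2021 filing precedes the February 4, 2022 deadline; the claim is timely.

TIMELY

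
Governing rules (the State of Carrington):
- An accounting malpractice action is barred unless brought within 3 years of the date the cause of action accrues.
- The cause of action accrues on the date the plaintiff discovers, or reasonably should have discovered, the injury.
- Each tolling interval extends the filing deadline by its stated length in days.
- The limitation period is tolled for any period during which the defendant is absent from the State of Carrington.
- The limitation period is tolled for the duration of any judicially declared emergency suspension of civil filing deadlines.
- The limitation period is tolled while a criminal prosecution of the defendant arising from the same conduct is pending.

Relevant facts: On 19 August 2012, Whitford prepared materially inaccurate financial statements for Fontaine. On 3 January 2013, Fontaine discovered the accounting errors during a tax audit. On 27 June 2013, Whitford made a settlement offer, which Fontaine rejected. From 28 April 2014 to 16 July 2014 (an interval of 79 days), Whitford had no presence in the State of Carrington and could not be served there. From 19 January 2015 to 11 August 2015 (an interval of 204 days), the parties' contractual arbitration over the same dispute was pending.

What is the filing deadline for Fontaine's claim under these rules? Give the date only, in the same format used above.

Accrual is tied to discovery, so the period began on 3 January 2013 rather than on 19 August 2012 when the act occurred.
3 years from 3 January 2013 is 3 January 2016.
The defendant's absence from the jurisdiction from 28 April 2014 to 16 July 2014 tolled the period for 79 days, extending the deadline to 22 March 2016.
The pending related arbitration from 19 January 2015 to 11 August 2015 does not toll the period, because no stated rule makes a pending arbitration a tolling event.
The other events in the timeline have no effect on the limitation period under the stated rules.

22 March 2016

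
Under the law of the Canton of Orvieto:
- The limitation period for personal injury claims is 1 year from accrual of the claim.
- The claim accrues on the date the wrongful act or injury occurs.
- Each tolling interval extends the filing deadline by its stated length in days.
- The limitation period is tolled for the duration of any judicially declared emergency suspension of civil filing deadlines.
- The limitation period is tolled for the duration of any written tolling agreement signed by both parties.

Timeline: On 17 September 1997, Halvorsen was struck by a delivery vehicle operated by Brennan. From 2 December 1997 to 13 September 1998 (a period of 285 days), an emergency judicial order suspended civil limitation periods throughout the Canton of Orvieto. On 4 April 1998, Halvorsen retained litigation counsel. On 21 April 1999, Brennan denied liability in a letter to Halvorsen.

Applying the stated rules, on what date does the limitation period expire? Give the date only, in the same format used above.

The claim accrued on 17 September 1997, when the wrongful act occurred.
1 year from 17 September 1997 is 17 September 1998.
The period was tolled for 285 days by the emergency suspension of filing deadlines (2 December 1997 to 13 September 1998), pushing the deadline to 29 June 1999.
The other events in the timeline have no effect on the limitation period under the stated rules.

29 June 1999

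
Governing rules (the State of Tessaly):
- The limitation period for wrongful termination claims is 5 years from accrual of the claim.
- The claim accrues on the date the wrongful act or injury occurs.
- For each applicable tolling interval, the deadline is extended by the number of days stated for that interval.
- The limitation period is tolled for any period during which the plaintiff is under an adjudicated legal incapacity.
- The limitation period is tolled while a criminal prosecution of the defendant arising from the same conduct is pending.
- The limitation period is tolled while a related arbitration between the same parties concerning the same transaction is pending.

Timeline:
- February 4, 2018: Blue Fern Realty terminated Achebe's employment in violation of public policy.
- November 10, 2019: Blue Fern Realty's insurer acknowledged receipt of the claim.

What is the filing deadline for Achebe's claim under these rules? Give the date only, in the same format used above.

The claim accrued on February 4, 2018, the date of the act.
5 years from February 4, 2018 is February 4, 2023.
None of the other events listed affects the running of the period under the stated rules.

February 4, 2023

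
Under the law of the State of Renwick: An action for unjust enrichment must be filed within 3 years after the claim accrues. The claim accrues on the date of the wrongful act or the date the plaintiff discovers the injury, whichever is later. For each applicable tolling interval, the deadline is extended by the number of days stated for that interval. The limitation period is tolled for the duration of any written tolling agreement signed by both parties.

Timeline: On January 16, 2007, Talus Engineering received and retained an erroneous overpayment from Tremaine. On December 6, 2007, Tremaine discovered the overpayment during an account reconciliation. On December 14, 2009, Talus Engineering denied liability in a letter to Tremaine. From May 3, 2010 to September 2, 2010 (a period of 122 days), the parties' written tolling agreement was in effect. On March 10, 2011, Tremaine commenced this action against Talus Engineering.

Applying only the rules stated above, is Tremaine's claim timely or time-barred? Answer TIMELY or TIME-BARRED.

Because discovery on December 6, 2007 post-dates the January 16, 2007 act, accrual under the later-of rule falls on December 6, 2007.
The untolled deadline — 3 years after December 6, 2007 — is December 6, 2010.
The written tolling agreement from May 3, 2010 to September 2, 2010 tolled the period for 122 days, extending the deadline to April 7, 2011.
None of the other events listed affects the running of the period under the stated rules.
The March 10, 2011 filing precedes the April 7, 2011 deadline; the claim is timely.

TIMELY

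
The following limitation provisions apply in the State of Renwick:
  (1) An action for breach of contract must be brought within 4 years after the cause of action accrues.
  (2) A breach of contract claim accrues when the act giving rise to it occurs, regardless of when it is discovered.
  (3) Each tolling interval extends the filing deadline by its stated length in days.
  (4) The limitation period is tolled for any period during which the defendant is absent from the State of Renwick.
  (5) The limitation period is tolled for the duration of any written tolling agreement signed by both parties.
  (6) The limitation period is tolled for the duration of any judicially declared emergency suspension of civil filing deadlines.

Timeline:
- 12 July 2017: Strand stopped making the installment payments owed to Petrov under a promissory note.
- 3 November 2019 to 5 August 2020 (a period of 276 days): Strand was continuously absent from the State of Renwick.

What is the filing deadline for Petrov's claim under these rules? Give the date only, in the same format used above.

The claim accrued on 12 July 2017, when the wrongful act occurred.
Adding the 4 years base period to 12 July 2017 gives a deadline of 12 July 2021, before any tolling.
The period was tolled for 276 days by the defendant's absence from the jurisdiction (3 November 2019 to 5 August 2020), pushing the deadline to 14 April 2022.

14 April 2022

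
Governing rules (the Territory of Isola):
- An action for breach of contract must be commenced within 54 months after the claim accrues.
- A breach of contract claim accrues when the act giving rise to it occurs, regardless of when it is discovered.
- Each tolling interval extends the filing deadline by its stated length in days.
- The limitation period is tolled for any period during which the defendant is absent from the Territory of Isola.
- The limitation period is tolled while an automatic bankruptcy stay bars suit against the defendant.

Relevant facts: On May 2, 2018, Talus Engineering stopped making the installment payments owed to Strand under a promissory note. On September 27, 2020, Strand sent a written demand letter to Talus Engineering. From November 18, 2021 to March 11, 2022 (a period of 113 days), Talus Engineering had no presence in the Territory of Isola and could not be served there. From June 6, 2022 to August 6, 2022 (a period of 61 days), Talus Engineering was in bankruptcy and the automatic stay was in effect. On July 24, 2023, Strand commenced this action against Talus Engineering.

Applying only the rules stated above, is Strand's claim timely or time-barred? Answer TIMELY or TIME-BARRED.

The claim accrued on May 2, 2018, the date of the act.
54 months from May 2, 2018 is November 2, 2022.
Because the defendant's absence from the jurisdiction ran from November 18, 2021 to March 11, 2022, the deadline is extended by 113 days to February 23, 2023.
Because the automatic bankruptcy stay ran from June 6, 2022 to August 6, 2022, the deadline is extended by 61 days to April 25, 2023.
Nothing else in the chronology tolls or restarts the period.
The July 24, 2023 filing falls after the April 25, 2023 deadline; the claim is time-barred.

TIME-BARRED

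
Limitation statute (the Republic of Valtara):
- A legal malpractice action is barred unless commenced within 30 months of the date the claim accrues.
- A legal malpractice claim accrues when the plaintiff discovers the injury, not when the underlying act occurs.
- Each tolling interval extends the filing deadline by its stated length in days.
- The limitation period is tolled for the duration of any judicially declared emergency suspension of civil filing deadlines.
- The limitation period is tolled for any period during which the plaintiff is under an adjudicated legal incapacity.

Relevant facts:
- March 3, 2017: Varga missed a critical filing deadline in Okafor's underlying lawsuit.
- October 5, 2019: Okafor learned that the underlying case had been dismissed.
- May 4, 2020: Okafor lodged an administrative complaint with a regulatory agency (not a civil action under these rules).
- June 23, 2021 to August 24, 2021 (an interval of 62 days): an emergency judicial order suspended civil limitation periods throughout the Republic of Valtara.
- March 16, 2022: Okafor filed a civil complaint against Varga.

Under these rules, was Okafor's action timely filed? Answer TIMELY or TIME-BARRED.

Accrual is tied to discovery, so the period began on October 5, 2019 rather than on March 3, 2017 when the act occurred.
Adding the 30 months base period to October 5, 2019 gives a deadline of April 5, 2022, before any tolling.
Because the emergency suspension of filing deadlines ran from June 23, 2021 to August 24, 2021, the deadline is extended by 62 days to June 6, 2022.
The other events in the timeline have no effect on the limitation period under the stated rules.
Okafor filed on March 16, 2022, before the June 6, 2022 deadline, so the action is timely.

TIMELY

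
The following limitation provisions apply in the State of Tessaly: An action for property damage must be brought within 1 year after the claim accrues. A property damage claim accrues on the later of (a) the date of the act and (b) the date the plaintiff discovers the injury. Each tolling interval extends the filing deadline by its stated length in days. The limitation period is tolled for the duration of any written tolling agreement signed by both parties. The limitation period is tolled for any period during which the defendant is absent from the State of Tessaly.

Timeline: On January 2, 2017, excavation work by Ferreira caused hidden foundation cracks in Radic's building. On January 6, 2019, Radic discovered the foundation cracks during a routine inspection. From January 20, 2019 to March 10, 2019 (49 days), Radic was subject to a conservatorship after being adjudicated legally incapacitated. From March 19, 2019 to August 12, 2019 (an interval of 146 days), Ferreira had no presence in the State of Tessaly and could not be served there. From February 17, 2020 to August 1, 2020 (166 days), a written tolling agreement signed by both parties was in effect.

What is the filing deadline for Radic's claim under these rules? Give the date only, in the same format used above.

November 13, 2020

The claim accrued on January 6, 2019 — the later of the January 2, 2017 act and the January 6, 2019 discovery.
1 year from January 6, 2019 is January 6, 2020.
Because the defendant's absence from the jurisdiction ran from March 19, 2019 to August 12, 2019, the deadline is extended by 146 days to May 31, 2020.
The written tolling agreement from February 17, 2020 to August 1, 2020 tolled the period for 166 days, extending the deadline to November 13, 2020.
No stated provision tolls the period for the plaintiff's incapacity, so the interval from January 20, 2019 to March 10, 2019 has no effect on the deadline.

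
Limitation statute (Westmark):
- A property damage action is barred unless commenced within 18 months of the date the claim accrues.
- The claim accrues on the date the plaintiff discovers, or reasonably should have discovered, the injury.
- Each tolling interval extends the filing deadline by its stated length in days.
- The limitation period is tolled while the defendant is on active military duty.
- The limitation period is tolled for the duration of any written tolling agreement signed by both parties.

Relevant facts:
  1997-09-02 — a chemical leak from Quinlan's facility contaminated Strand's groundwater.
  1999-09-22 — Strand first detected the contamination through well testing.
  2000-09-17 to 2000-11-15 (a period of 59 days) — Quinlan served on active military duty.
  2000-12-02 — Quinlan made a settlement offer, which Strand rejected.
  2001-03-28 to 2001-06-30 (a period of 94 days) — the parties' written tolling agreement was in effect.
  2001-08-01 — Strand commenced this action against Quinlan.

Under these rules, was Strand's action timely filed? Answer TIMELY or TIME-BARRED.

TIMELY

Under the discovery rule, the claim accrued on 1999-09-22, when Strand discovered the injury — not on the 1997-09-02 date of the underlying act.
18 months from 1999-09-22 is 2001-03-22.
The defendant's active military service from 2000-09-17 to 2000-11-15 tolled the period for 59 days, extending the deadline to 2001-05-20.
Because the written tolling agreement ran from 2001-03-28 to 2001-06-30, the deadline is extended by 94 days to 2001-08-22.
Nothing else in the chronology tolls or restarts the period.
Strand filed on 2001-08-01, before the 2001-08-22 deadline, so the action is timely.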